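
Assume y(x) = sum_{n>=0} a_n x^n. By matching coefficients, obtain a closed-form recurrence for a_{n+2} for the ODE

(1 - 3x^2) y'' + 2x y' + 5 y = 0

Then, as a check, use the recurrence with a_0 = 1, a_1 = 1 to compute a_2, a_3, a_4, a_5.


Substitute y = sum_n a_n x^n.
(1 - 3 x^2) y'' contributes (n+2)(n+1) a_{n+2} - 3 n(n-1) a_n at x^n.
2 x y'(x) contributes 2 n a_n at x^n.
5 y(x) contributes 5 a_n at x^n.
Matching x^n: (n+2)(n+1) a_{n+2} + (-3 n(n-1) + 2 n + 5) a_n = 0.
Thus a_{n+2} = (3 n(n-1) - 2 n - 5) / ((n+1)(n+2)) * a_n.

Check with a_0 = 1, a_1 = 1 (apply the recurrence for n = 0, 1, 2, 3): a_0 = 1, a_1 = 1, a_2 = -5/2, a_3 = -7/6, a_4 = 5/8, a_5 = -49/120.

a_(n+2) = (3 n(n-1) - 2 n - 5) / ((n+1)(n+2)) * a_n; check: a_0 = 1, a_1 = 1, a_2 = -5/2, a_3 = -7/6, a_4 = 5/8, a_5 = -49/120


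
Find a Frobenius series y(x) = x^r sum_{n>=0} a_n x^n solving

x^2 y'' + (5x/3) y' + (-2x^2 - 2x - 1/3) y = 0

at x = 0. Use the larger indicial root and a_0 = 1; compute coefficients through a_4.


Write in Frobenius form y'' + (p(x)/x) y' + (q(x)/x^2) y = 0:
  p(x) = 5/3,  q(x) = -2x^2 - 2x - 1/3.
Indicial equation: r(r-1) + (5/3) r + (-1/3) = 0 -> roots r_1 = 1/3, r_2 = -1.
Take r = r_1 = 1/3. Let y(x) = x^r sum_{n>=0} a_n x^n with a_0 = 1.
Substitute y = x^r sum a_n x^n and match x^{r+n}. The recurrence is
  D(n) a_n - 2 a_{n-1} - 2 a_{n-2} = 0,  where D(n) = (r+n)(r+n-1) + (5/3)(r+n) + (-1/3).
  a_n = [2 a_{n-1} + 2 a_{n-2}] / D(n).
Since the indicial polynomial factors as (r - r_1)(r - r_2), D(n) = (r_1 + n - r_1)(r_1 + n - r_2) = n(n + 4/3).
Evaluating step by step (a_0 = 1):
  n = 1: D(1) = 1(1 + 4/3) = 7/3; numerator = 2(1) = 2; a_1 = (2)/(7/3) = 6/7
  n = 2: D(2) = 2(2 + 4/3) = 20/3; numerator = 2(6/7) + 2(1) = 26/7; a_2 = (26/7)/(20/3) = 39/70
  n = 3: D(3) = 3(3 + 4/3) = 13; numerator = 2(39/70) + 2(6/7) = 99/35; a_3 = (99/35)/(13) = 99/455
  n = 4: D(4) = 4(4 + 4/3) = 64/3; numerator = 2(99/455) + 2(39/70) = 141/91; a_4 = (141/91)/(64/3) = 423/5824

r = 1/3; a_0 = 1; a_1 = 6/7; a_2 = 39/70; a_3 = 99/455; a_4 = 423/5824


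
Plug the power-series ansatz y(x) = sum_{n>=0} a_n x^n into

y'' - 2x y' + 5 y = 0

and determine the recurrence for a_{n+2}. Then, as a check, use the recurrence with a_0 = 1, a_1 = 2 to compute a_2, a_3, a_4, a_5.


Substitute y = sum_n a_n x^n.
y''(x) has coefficient (n+2)(n+1) a_{n+2} at x^n;
-2 x y'(x) has coefficient -2 n a_n at x^n (shift);
5 y(x) has coefficient 5 a_n at x^n.
Matching x^n: (n+2)(n+1) a_{n+2} + (-2n + 5) a_n = 0.
Thus a_{n+2} = (2n - 5) / ((n+1)(n+2)) * a_n.

Check with a_0 = 1, a_1 = 2 (apply the recurrence for n = 0, 1, 2, 3): a_0 = 1, a_1 = 2, a_2 = -5/2, a_3 = -1, a_4 = 5/24, a_5 = -1/20.

a_(n+2) = (2n - 5) / ((n+1)(n+2)) * a_n; check: a_0 = 1, a_1 = 2, a_2 = -5/2, a_3 = -1, a_4 = 5/24, a_5 = -1/20


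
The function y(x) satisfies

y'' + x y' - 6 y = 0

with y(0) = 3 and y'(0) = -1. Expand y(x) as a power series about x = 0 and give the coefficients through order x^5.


Ansatz: y(x) = sum_{n>=0} a_n x^n, so y'(x) = sum_{n>=1} n a_n x^(n-1) and y''(x) = sum_{n>=2} n(n-1) a_n x^(n-2).
Substitute into P(x) y'' + Q(x) y' + R(x) y = 0 with P(x) = 1, Q(x) = x, R(x) = -6, and match powers of x.
Initial conditions: a_0 = 3, a_1 = -1.
Setting the coefficient of each power of x to zero and solving order by order (substituting the coefficients already found):
  x^0: 2 a_2 - 6 a_0 = 0  ->  2 a_2 = 6 a_0 = 18  ->  a_2 = 9
  x^1: 6 a_3 - 5 a_1 = 0  ->  6 a_3 = 5 a_1 = -5  ->  a_3 = -5/6
  x^2: 12 a_4 - 4 a_2 = 0  ->  12 a_4 = 4 a_2 = 36  ->  a_4 = 3
  x^3: 20 a_5 - 3 a_3 = 0  ->  20 a_5 = 3 a_3 = -5/2  ->  a_5 = -1/8
Truncated series: y(x) = 3 - x + 9 x^2 - (5/6) x^3 + 3 x^4 - (1/8) x^5 + O(x^6).

a_0 = 3; a_1 = -1; a_2 = 9; a_3 = -5/6; a_4 = 3; a_5 = -1/8


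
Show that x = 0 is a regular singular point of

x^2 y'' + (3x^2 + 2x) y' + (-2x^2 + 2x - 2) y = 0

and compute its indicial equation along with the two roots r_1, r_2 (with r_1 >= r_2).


Divide by x^2 to reach normal form y'' + P_1(x) y' + P_2(x) y = 0 with P_1(x) = 3 + 2/x and P_2(x) = -2 + 2/x - 2/x^2.
x = 0 is a singular point because the y'-coefficient 3 + 2/x has a pole at x = 0 and the y-coefficient -2 + 2/x - 2/x^2 has a pole at x = 0.
It is a regular singular point because x P_1(x) = p(x) = 3x + 2 and x^2 P_2(x) = q(x) = -2x^2 + 2x - 2 are polynomials, hence analytic at x = 0.
p(0) = 2,  q(0) = -2.
Indicial equation: r(r-1) + p(0) r + q(0) = 0, i.e. r^2 + (p(0) - 1) r + q(0) = 0, i.e. r^2 + 1 r - 2 = 0.
Discriminant: (1)^2 - 4(-2) = 9, so r = (-1 ± 3)/2.
Solving: r_1 = 1, r_2 = -2.

indicial: r^2 + 1 r - 2 = 0; roots r_1 = 1, r_2 = -2


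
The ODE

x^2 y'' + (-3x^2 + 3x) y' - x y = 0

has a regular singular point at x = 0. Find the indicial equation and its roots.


Divide by x^2 to reach normal form y'' + P_1(x) y' + P_2(x) y = 0 with P_1(x) = -3 + 3/x and P_2(x) = -1/x.
x = 0 is a singular point because the y'-coefficient -3 + 3/x has a pole at x = 0 and the y-coefficient -1/x has a pole at x = 0.
It is a regular singular point because x P_1(x) = p(x) = 3 - 3x and x^2 P_2(x) = q(x) = -x are polynomials, hence analytic at x = 0.
p(0) = 3,  q(0) = 0.
Indicial equation: r(r-1) + p(0) r + q(0) = 0, i.e. r^2 + (p(0) - 1) r + q(0) = 0, i.e. r^2 + 2 r = 0.
Discriminant: (2)^2 - 4(0) = 4, so r = (-2 ± 2)/2.
Solving: r_1 = 0, r_2 = -2.

indicial: r^2 + 2 r = 0; roots r_1 = 0, r_2 = -2


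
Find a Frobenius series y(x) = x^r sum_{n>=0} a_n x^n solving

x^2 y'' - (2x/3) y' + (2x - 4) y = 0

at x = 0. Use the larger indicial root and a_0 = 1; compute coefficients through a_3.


Write in Frobenius form y'' + (p(x)/x) y' + (q(x)/x^2) y = 0:
  p(x) = -2/3,  q(x) = 2x - 4.
Indicial equation: r(r-1) + (-2/3) r + (-4) = 0 -> roots r_1 = 3, r_2 = -4/3.
Take r = r_1 = 3. Let y(x) = x^r sum_{n>=0} a_n x^n with a_0 = 1.
Substitute y = x^r sum a_n x^n and match x^{r+n}. The recurrence is
  D(n) a_n + 2 a_{n-1} = 0,  where D(n) = (r+n)(r+n-1) + (-2/3)(r+n) + (-4).
  a_n = -2 / D(n) * a_{n-1}.
Since the indicial polynomial factors as (r - r_1)(r - r_2), D(n) = (r_1 + n - r_1)(r_1 + n - r_2) = n(n + 13/3).
Evaluating step by step (a_0 = 1):
  n = 1: D(1) = 1(1 + 13/3) = 16/3; numerator = -2(1) = -2; a_1 = (-2)/(16/3) = -3/8
  n = 2: D(2) = 2(2 + 13/3) = 38/3; numerator = -2(-3/8) = 3/4; a_2 = (3/4)/(38/3) = 9/152
  n = 3: D(3) = 3(3 + 13/3) = 22; numerator = -2(9/152) = -9/76; a_3 = (-9/76)/(22) = -9/1672

r = 3; a_0 = 1; a_1 = -3/8; a_2 = 9/152; a_3 = -9/1672


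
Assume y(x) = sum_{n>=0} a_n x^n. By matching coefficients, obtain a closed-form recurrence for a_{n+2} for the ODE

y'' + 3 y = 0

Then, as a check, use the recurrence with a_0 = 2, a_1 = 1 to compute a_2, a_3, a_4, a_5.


Substitute y = sum_n a_n x^n into y'' + (const) y = 0.
y''(x) = sum_{n>=0} (n+2)(n+1) a_{n+2} x^n.
The ODE becomes sum_n [(n+2)(n+1) a_{n+2} + 3 a_n] x^n = 0.
Setting each coefficient to zero gives the recurrence:
  (n+2)(n+1) a_{n+2} + 3 a_n = 0,
  a_{n+2} = -3 / ((n+1)(n+2)) a_n.

Check with a_0 = 2, a_1 = 1 (apply the recurrence for n = 0, 1, 2, 3): a_0 = 2, a_1 = 1, a_2 = -3, a_3 = -1/2, a_4 = 3/4, a_5 = 3/40.

a_{n+2} = -3/((n+1)(n+2)) * a_n; check: a_0 = 2, a_1 = 1, a_2 = -3, a_3 = -1/2, a_4 = 3/4, a_5 = 3/40


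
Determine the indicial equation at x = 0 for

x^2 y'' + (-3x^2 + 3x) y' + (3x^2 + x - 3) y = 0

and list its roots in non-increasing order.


Divide by x^2 to reach normal form y'' + P_1(x) y' + P_2(x) y = 0 with P_1(x) = -3 + 3/x and P_2(x) = 3 + 1/x - 3/x^2.
x = 0 is a singular point because the y'-coefficient -3 + 3/x has a pole at x = 0 and the y-coefficient 3 + 1/x - 3/x^2 has a pole at x = 0.
It is a regular singular point because x P_1(x) = p(x) = 3 - 3x and x^2 P_2(x) = q(x) = 3x^2 + x - 3 are polynomials, hence analytic at x = 0.
p(0) = 3,  q(0) = -3.
Indicial equation: r(r-1) + p(0) r + q(0) = 0, i.e. r^2 + (p(0) - 1) r + q(0) = 0, i.e. r^2 + 2 r - 3 = 0.
Discriminant: (2)^2 - 4(-3) = 16, so r = (-2 ± 4)/2.
Solving: r_1 = 1, r_2 = -3.

indicial: r^2 + 2 r - 3 = 0; roots r_1 = 1, r_2 = -3


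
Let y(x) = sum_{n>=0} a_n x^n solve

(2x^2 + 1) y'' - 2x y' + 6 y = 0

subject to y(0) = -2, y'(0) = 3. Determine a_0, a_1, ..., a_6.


Ansatz: y(x) = sum_{n>=0} a_n x^n, so y'(x) = sum_{n>=1} n a_n x^(n-1) and y''(x) = sum_{n>=2} n(n-1) a_n x^(n-2).
Substitute into P(x) y'' + Q(x) y' + R(x) y = 0 with P(x) = 2x^2 + 1, Q(x) = -2x, R(x) = 6, and match powers of x.
Initial conditions: a_0 = -2, a_1 = 3.
Setting the coefficient of each power of x to zero and solving order by order (substituting the coefficients already found):
  x^0: 2 a_2 + 6 a_0 = 0  ->  2 a_2 = -6 a_0 = 12  ->  a_2 = 6
  x^1: 6 a_3 + 4 a_1 = 0  ->  6 a_3 = -4 a_1 = -12  ->  a_3 = -2
  x^2: 12 a_4 + 6 a_2 = 0  ->  12 a_4 = -6 a_2 = -36  ->  a_4 = -3
  x^3: 20 a_5 + 12 a_3 = 0  ->  20 a_5 = -12 a_3 = 24  ->  a_5 = 6/5
  x^4: 30 a_6 + 22 a_4 = 0  ->  30 a_6 = -22 a_4 = 66  ->  a_6 = 11/5
Truncated series: y(x) = -2 + 3 x + 6 x^2 - 2 x^3 - 3 x^4 + (6/5) x^5 + (11/5) x^6 + O(x^7).

a_0 = -2; a_1 = 3; a_2 = 6; a_3 = -2; a_4 = -3; a_5 = 6/5; a_6 = 11/5


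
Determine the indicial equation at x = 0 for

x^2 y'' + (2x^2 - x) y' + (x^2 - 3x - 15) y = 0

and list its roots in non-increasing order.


Divide by x^2 to reach normal form y'' + P_1(x) y' + P_2(x) y = 0 with P_1(x) = 2 - 1/x and P_2(x) = 1 - 3/x - 15/x^2.
x = 0 is a singular point because the y'-coefficient 2 - 1/x has a pole at x = 0 and the y-coefficient 1 - 3/x - 15/x^2 has a pole at x = 0.
It is a regular singular point because x P_1(x) = p(x) = 2x - 1 and x^2 P_2(x) = q(x) = x^2 - 3x - 15 are polynomials, hence analytic at x = 0.
p(0) = -1,  q(0) = -15.
Indicial equation: r(r-1) + p(0) r + q(0) = 0, i.e. r^2 + (p(0) - 1) r + q(0) = 0, i.e. r^2 - 2 r - 15 = 0.
Discriminant: (-2)^2 - 4(-15) = 64, so r = (2 ± 8)/2.
Solving: r_1 = 5, r_2 = -3.

indicial: r^2 - 2 r - 15 = 0; roots r_1 = 5, r_2 = -3


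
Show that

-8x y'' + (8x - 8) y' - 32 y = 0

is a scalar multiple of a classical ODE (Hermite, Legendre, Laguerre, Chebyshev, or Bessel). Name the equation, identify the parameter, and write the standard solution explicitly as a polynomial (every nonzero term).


All three coefficients share the factor -8; dividing through by -8 gives  x y'' + (1 - x) y' + 4 y = 0.
This matches the Laguerre equation x y'' + (1 - x) y' + n y = 0 with n = 4; the polynomial solution is L_4(x).
With y = sum_k a_k x^k, matching x^k gives (k+1)k a_{k+1} + (k+1) a_{k+1} - k a_k + n a_k = 0, i.e. (k+1)^2 a_{k+1} = (k - n) a_k = (k - 4) a_k. The right side vanishes at k = 4, so the series terminates at degree 4.
Standard normalization L_n(0) = 1 gives a_0 = 1. Work upward with a_{k+1} = (k - 4) a_k / (k+1)^2:
  a_1 = (0 - 4)(1) / 1^2 = -4/1 = -4
  a_2 = (1 - 4)(-4) / 2^2 = 12/4 = 3
  a_3 = (2 - 4)(3) / 3^2 = -6/9 = -2/3
  a_4 = (3 - 4)(-2/3) / 4^2 = (2/3)/16 = 1/24
Hence L_4(x) = x^4/24 - 2 x^3/3 + 3 x^2 - 4 x + 1.

L_4(x); series = x^4/24 - 2 x^3/3 + 3 x^2 - 4 x + 1


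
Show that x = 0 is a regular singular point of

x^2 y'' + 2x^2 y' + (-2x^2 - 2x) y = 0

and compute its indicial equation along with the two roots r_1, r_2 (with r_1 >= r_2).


Divide by x^2 to reach normal form y'' + P_1(x) y' + P_2(x) y = 0 with P_1(x) = 2 and P_2(x) = -2 - 2/x.
x = 0 is a singular point because the y-coefficient -2 - 2/x has a pole at x = 0.
It is a regular singular point because x P_1(x) = p(x) = 2x and x^2 P_2(x) = q(x) = -2x^2 - 2x are polynomials, hence analytic at x = 0.
p(0) = 0,  q(0) = 0.
Indicial equation: r(r-1) + p(0) r + q(0) = 0, i.e. r^2 + (p(0) - 1) r + q(0) = 0, i.e. r^2 - 1 r = 0.
Discriminant: (-1)^2 - 4(0) = 1, so r = (1 ± 1)/2.
Solving: r_1 = 1, r_2 = 0.

indicial: r^2 - 1 r = 0; roots r_1 = 1, r_2 = 0


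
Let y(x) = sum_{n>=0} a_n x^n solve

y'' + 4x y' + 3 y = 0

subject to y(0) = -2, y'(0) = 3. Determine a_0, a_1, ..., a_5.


Ansatz: y(x) = sum_{n>=0} a_n x^n, so y'(x) = sum_{n>=1} n a_n x^(n-1) and y''(x) = sum_{n>=2} n(n-1) a_n x^(n-2).
Substitute into P(x) y'' + Q(x) y' + R(x) y = 0 with P(x) = 1, Q(x) = 4x, R(x) = 3, and match powers of x.
Initial conditions: a_0 = -2, a_1 = 3.
Setting the coefficient of each power of x to zero and solving order by order (substituting the coefficients already found):
  x^0: 2 a_2 + 3 a_0 = 0  ->  2 a_2 = -3 a_0 = 6  ->  a_2 = 3
  x^1: 6 a_3 + 7 a_1 = 0  ->  6 a_3 = -7 a_1 = -21  ->  a_3 = -7/2
  x^2: 12 a_4 + 11 a_2 = 0  ->  12 a_4 = -11 a_2 = -33  ->  a_4 = -11/4
  x^3: 20 a_5 + 15 a_3 = 0  ->  20 a_5 = -15 a_3 = 105/2  ->  a_5 = 21/8
Truncated series: y(x) = -2 + 3 x + 3 x^2 - (7/2) x^3 - (11/4) x^4 + (21/8) x^5 + O(x^6).

a_0 = -2; a_1 = 3; a_2 = 3; a_3 = -7/2; a_4 = -11/4; a_5 = 21/8


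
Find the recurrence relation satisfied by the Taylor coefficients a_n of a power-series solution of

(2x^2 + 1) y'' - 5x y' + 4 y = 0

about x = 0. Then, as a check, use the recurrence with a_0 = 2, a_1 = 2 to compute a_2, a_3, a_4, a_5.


Substitute y = sum_n a_n x^n.
(1 + 2 x^2) y'' contributes (n+2)(n+1) a_{n+2} + 2 n(n-1) a_n at x^n.
-5 x y'(x) contributes -5 n a_n at x^n.
4 y(x) contributes 4 a_n at x^n.
Matching x^n: (n+2)(n+1) a_{n+2} + (2 n(n-1) - 5 n + 4) a_n = 0.
Thus a_{n+2} = (-2 n(n-1) + 5 n - 4) / ((n+1)(n+2)) * a_n.

Check with a_0 = 2, a_1 = 2 (apply the recurrence for n = 0, 1, 2, 3): a_0 = 2, a_1 = 2, a_2 = -4, a_3 = 1/3, a_4 = -2/3, a_5 = -1/60.

a_(n+2) = (-2 n(n-1) + 5 n - 4) / ((n+1)(n+2)) * a_n; check: a_0 = 2, a_1 = 2, a_2 = -4, a_3 = 1/3, a_4 = -2/3, a_5 = -1/60


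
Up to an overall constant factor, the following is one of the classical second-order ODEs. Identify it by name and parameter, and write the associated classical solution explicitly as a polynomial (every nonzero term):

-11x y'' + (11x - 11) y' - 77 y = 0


All three coefficients share the factor -11; dividing through by -11 gives  x y'' + (1 - x) y' + 7 y = 0.
This matches the Laguerre equation x y'' + (1 - x) y' + n y = 0 with n = 7; the polynomial solution is L_7(x).
With y = sum_k a_k x^k, matching x^k gives (k+1)k a_{k+1} + (k+1) a_{k+1} - k a_k + n a_k = 0, i.e. (k+1)^2 a_{k+1} = (k - n) a_k = (k - 7) a_k. The right side vanishes at k = 7, so the series terminates at degree 7.
Standard normalization L_n(0) = 1 gives a_0 = 1. Work upward with a_{k+1} = (k - 7) a_k / (k+1)^2:
  a_1 = (0 - 7)(1) / 1^2 = -7/1 = -7
  a_2 = (1 - 7)(-7) / 2^2 = 42/4 = 21/2
  a_3 = (2 - 7)(21/2) / 3^2 = (-105/2)/9 = -35/6
  a_4 = (3 - 7)(-35/6) / 4^2 = (70/3)/16 = 35/24
  a_5 = (4 - 7)(35/24) / 5^2 = (-35/8)/25 = -7/40
  a_6 = (5 - 7)(-7/40) / 6^2 = (7/20)/36 = 7/720
  a_7 = (6 - 7)(7/720) / 7^2 = (-7/720)/49 = -1/5040
Hence L_7(x) = -x^7/5040 + 7 x^6/720 - 7 x^5/40 + 35 x^4/24 - 35 x^3/6 + 21 x^2/2 - 7 x + 1.

L_7(x); series = -x^7/5040 + 7 x^6/720 - 7 x^5/40 + 35 x^4/24 - 35 x^3/6 + 21 x^2/2 - 7 x + 1


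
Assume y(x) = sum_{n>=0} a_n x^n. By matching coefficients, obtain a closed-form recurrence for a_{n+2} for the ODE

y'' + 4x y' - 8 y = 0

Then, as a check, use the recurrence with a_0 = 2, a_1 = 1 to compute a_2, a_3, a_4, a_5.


Substitute y = sum_n a_n x^n.
y''(x) has coefficient (n+2)(n+1) a_{n+2} at x^n;
4 x y'(x) has coefficient 4 n a_n at x^n (shift);
-8 y(x) has coefficient -8 a_n at x^n.
Matching x^n: (n+2)(n+1) a_{n+2} + (4n - 8) a_n = 0.
Thus a_{n+2} = (-4n + 8) / ((n+1)(n+2)) * a_n.

Check with a_0 = 2, a_1 = 1 (apply the recurrence for n = 0, 1, 2, 3): a_0 = 2, a_1 = 1, a_2 = 8, a_3 = 2/3, a_4 = 0, a_5 = -2/15.

a_(n+2) = (-4n + 8) / ((n+1)(n+2)) * a_n; check: a_0 = 2, a_1 = 1, a_2 = 8, a_3 = 2/3, a_4 = 0, a_5 = -2/15


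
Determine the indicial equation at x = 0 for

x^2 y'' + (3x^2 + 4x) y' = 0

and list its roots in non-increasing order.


Divide by x^2 to reach normal form y'' + P_1(x) y' + P_2(x) y = 0 with P_1(x) = 3 + 4/x and P_2(x) = 0.
x = 0 is a singular point because the y'-coefficient 3 + 4/x has a pole at x = 0.
It is a regular singular point because x P_1(x) = p(x) = 3x + 4 and x^2 P_2(x) = q(x) = 0 are polynomials, hence analytic at x = 0.
p(0) = 4,  q(0) = 0.
Indicial equation: r(r-1) + p(0) r + q(0) = 0, i.e. r^2 + (p(0) - 1) r + q(0) = 0, i.e. r^2 + 3 r = 0.
Discriminant: (3)^2 - 4(0) = 9, so r = (-3 ± 3)/2.
Solving: r_1 = 0, r_2 = -3.

indicial: r^2 + 3 r = 0; roots r_1 = 0, r_2 = -3


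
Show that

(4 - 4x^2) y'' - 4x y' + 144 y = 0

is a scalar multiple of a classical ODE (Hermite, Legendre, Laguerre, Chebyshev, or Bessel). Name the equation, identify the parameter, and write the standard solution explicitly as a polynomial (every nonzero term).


All three coefficients share the factor 4; dividing through by 4 gives  (1 - x^2) y'' - x y' + 36 y = 0.
This matches the Chebyshev equation (1 - x^2) y'' - x y' + n^2 y = 0 (note the -x y' term, not -2x y') with n^2 = 36, so n = 6; the polynomial solution is T_6(x).
With y = sum_k a_k x^k, matching x^k gives (k+2)(k+1) a_{k+2} = (k^2 - n^2) a_k = (k - 6)(k + 6) a_k. The right side vanishes at k = 6, so the series with the parity of 6 terminates at degree 6.
Standard normalization: leading coefficient of T_n is 2^(n-1), so a_6 = 2^5 = 32. Work downward with a_k = (k+1)(k+2) a_{k+2} / ((k - 6)(k + 6)):
  a_4 = (5)(6)(32) / ((4 - 6)(4 + 6)) = 960/(-20) = -48
  a_2 = (3)(4)(-48) / ((2 - 6)(2 + 6)) = -576/(-32) = 18
  a_0 = (1)(2)(18) / ((0 - 6)(0 + 6)) = 36/(-36) = -1
Hence T_6(x) = 32 x^6 - 48 x^4 + 18 x^2 - 1.

T_6(x); series = 32 x^6 - 48 x^4 + 18 x^2 - 1


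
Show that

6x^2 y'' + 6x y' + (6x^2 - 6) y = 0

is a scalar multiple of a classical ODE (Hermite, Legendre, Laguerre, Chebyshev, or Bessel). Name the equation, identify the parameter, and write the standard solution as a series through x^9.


All three coefficients share the factor 6; dividing through by 6 gives  x^2 y'' + x y' + (x^2 - 1) y = 0.
This matches the Bessel equation x^2 y'' + x y' + (x^2 - nu^2) y = 0 with nu^2 = 1, so nu = 1; the solution bounded at x = 0 is J_1(x).
Frobenius at x = 0: indicial roots ±nu; for r = nu the recurrence k(k + 2nu) c_k = -c_{k-2} gives the standard series J_nu(x) = sum_{k>=0} (-1)^k / (k! (k+nu)!) (x/2)^(2k+nu). Evaluate the first 5 terms:
  k = 0: (-1)^0 / (0! * 1! * 2^1) x^1 = 1/(1*1*2) x^1 = (1/2) x^1
  k = 1: (-1)^1 / (1! * 2! * 2^3) x^3 = -1/(1*2*8) x^3 = (-1/16) x^3
  k = 2: (-1)^2 / (2! * 3! * 2^5) x^5 = 1/(2*6*32) x^5 = (1/384) x^5
  k = 3: (-1)^3 / (3! * 4! * 2^7) x^7 = -1/(6*24*128) x^7 = (-1/18432) x^7
  k = 4: (-1)^4 / (4! * 5! * 2^9) x^9 = 1/(24*120*512) x^9 = (1/1474560) x^9
Hence J_1(x) = x^9/1474560 - x^7/18432 + x^5/384 - x^3/16 + x/2 + ....

J_1(x); series = x^9/1474560 - x^7/18432 + x^5/384 - x^3/16 + x/2


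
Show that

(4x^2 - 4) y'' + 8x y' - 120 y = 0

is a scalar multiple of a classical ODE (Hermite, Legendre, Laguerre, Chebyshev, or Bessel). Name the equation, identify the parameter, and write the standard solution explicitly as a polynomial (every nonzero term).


All three coefficients share the factor -4; dividing through by -4 gives  (1 - x^2) y'' - 2x y' + 30 y = 0.
This matches the Legendre equation (1 - x^2) y'' - 2x y' + n(n+1) y = 0 (note the -2x y' term) with n(n+1) = 30, so n = 5; the polynomial solution is P_5(x).
With y = sum_k a_k x^k, matching x^k gives (k+2)(k+1) a_{k+2} = [k(k+1) - n(n+1)] a_k = (k - 5)(k + 6) a_k. The right side vanishes at k = 5, so the series with the parity of 5 terminates at degree 5.
Standard normalization (P_n(1) = 1): leading coefficient (2n)!/(2^n (n!)^2) = 3628800/(32*14400) = 63/8, so a_5 = 63/8. Work downward with a_k = (k+1)(k+2) a_{k+2} / ((k - 5)(k + 6)):
  a_3 = (4)(5)(63/8) / ((3 - 5)(3 + 6)) = (315/2)/(-18) = -35/4
  a_1 = (2)(3)(-35/4) / ((1 - 5)(1 + 6)) = (-105/2)/(-28) = 15/8
Hence P_5(x) = 63 x^5/8 - 35 x^3/4 + 15 x/8.

P_5(x); series = 63 x^5/8 - 35 x^3/4 + 15 x/8


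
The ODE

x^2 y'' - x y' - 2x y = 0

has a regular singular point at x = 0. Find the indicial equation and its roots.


Divide by x^2 to reach normal form y'' + P_1(x) y' + P_2(x) y = 0 with P_1(x) = -1/x and P_2(x) = -2/x.
x = 0 is a singular point because the y'-coefficient -1/x has a pole at x = 0 and the y-coefficient -2/x has a pole at x = 0.
It is a regular singular point because x P_1(x) = p(x) = -1 and x^2 P_2(x) = q(x) = -2x are polynomials, hence analytic at x = 0.
p(0) = -1,  q(0) = 0.
Indicial equation: r(r-1) + p(0) r + q(0) = 0, i.e. r^2 + (p(0) - 1) r + q(0) = 0, i.e. r^2 - 2 r = 0.
Discriminant: (-2)^2 - 4(0) = 4, so r = (2 ± 2)/2.
Solving: r_1 = 2, r_2 = 0.

indicial: r^2 - 2 r = 0; roots r_1 = 2, r_2 = 0


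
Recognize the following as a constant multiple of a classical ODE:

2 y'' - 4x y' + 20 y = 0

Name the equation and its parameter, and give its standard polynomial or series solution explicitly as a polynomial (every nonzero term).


All three coefficients share the factor 2; dividing through by 2 gives  y'' - 2x y' + 10 y = 0.
This matches the Hermite equation y'' - 2x y' + 2n y = 0 with 2n = 10, so n = 5; the polynomial solution is H_5(x).
With y = sum_k a_k x^k, matching x^k gives (k+2)(k+1) a_{k+2} = 2(k - n) a_k = 2(k - 5) a_k. The right side vanishes at k = 5, so the series with the parity of 5 terminates at degree 5.
Standard normalization: leading coefficient of H_n is 2^n, so a_5 = 2^5 = 32. Work downward with a_k = (k+1)(k+2) a_{k+2} / (2(k - n)):
  a_3 = (4)(5)(32) / (2(3 - 5)) = 640/(-4) = -160
  a_1 = (2)(3)(-160) / (2(1 - 5)) = -960/(-8) = 120
Hence H_5(x) = 32 x^5 - 160 x^3 + 120 x.

H_5(x); series = 32 x^5 - 160 x^3 + 120 x


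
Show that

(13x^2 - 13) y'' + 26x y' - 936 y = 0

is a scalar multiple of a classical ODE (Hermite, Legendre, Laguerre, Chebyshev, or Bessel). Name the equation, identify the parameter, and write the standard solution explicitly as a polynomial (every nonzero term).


All three coefficients share the factor -13; dividing through by -13 gives  (1 - x^2) y'' - 2x y' + 72 y = 0.
This matches the Legendre equation (1 - x^2) y'' - 2x y' + n(n+1) y = 0 (note the -2x y' term) with n(n+1) = 72, so n = 8; the polynomial solution is P_8(x).
With y = sum_k a_k x^k, matching x^k gives (k+2)(k+1) a_{k+2} = [k(k+1) - n(n+1)] a_k = (k - 8)(k + 9) a_k. The right side vanishes at k = 8, so the series with the parity of 8 terminates at degree 8.
Standard normalization (P_n(1) = 1): leading coefficient (2n)!/(2^n (n!)^2) = 20922789888000/(256*1625702400) = 6435/128, so a_8 = 6435/128. Work downward with a_k = (k+1)(k+2) a_{k+2} / ((k - 8)(k + 9)):
  a_6 = (7)(8)(6435/128) / ((6 - 8)(6 + 9)) = (45045/16)/(-30) = -3003/32
  a_4 = (5)(6)(-3003/32) / ((4 - 8)(4 + 9)) = (-45045/16)/(-52) = 3465/64
  a_2 = (3)(4)(3465/64) / ((2 - 8)(2 + 9)) = (10395/16)/(-66) = -315/32
  a_0 = (1)(2)(-315/32) / ((0 - 8)(0 + 9)) = (-315/16)/(-72) = 35/128
Hence P_8(x) = 6435 x^8/128 - 3003 x^6/32 + 3465 x^4/64 - 315 x^2/32 + 35/128.

P_8(x); series = 6435 x^8/128 - 3003 x^6/32 + 3465 x^4/64 - 315 x^2/32 + 35/128


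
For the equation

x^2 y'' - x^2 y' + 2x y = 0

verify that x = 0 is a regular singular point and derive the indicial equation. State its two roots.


Divide by x^2 to reach normal form y'' + P_1(x) y' + P_2(x) y = 0 with P_1(x) = -1 and P_2(x) = 2/x.
x = 0 is a singular point because the y-coefficient 2/x has a pole at x = 0.
It is a regular singular point because x P_1(x) = p(x) = -x and x^2 P_2(x) = q(x) = 2x are polynomials, hence analytic at x = 0.
p(0) = 0,  q(0) = 0.
Indicial equation: r(r-1) + p(0) r + q(0) = 0, i.e. r^2 + (p(0) - 1) r + q(0) = 0, i.e. r^2 - 1 r = 0.
Discriminant: (-1)^2 - 4(0) = 1, so r = (1 ± 1)/2.
Solving: r_1 = 1, r_2 = 0.

indicial: r^2 - 1 r = 0; roots r_1 = 1, r_2 = 0


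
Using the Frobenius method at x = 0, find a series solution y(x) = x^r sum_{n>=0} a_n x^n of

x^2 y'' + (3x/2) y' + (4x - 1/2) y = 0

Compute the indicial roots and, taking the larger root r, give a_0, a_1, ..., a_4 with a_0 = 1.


Write in Frobenius form y'' + (p(x)/x) y' + (q(x)/x^2) y = 0:
  p(x) = 3/2,  q(x) = 4x - 1/2.
Indicial equation: r(r-1) + (3/2) r + (-1/2) = 0 -> roots r_1 = 1/2, r_2 = -1.
Take r = r_1 = 1/2. Let y(x) = x^r sum_{n>=0} a_n x^n with a_0 = 1.
Substitute y = x^r sum a_n x^n and match x^{r+n}. The recurrence is
  D(n) a_n + 4 a_{n-1} = 0,  where D(n) = (r+n)(r+n-1) + (3/2)(r+n) + (-1/2).
  a_n = -4 / D(n) * a_{n-1}.
Since the indicial polynomial factors as (r - r_1)(r - r_2), D(n) = (r_1 + n - r_1)(r_1 + n - r_2) = n(n + 3/2).
Evaluating step by step (a_0 = 1):
  n = 1: D(1) = 1(1 + 3/2) = 5/2; numerator = -4(1) = -4; a_1 = (-4)/(5/2) = -8/5
  n = 2: D(2) = 2(2 + 3/2) = 7; numerator = -4(-8/5) = 32/5; a_2 = (32/5)/(7) = 32/35
  n = 3: D(3) = 3(3 + 3/2) = 27/2; numerator = -4(32/35) = -128/35; a_3 = (-128/35)/(27/2) = -256/945
  n = 4: D(4) = 4(4 + 3/2) = 22; numerator = -4(-256/945) = 1024/945; a_4 = (1024/945)/(22) = 512/10395

r = 1/2; a_0 = 1; a_1 = -8/5; a_2 = 32/35; a_3 = -256/945; a_4 = 512/10395


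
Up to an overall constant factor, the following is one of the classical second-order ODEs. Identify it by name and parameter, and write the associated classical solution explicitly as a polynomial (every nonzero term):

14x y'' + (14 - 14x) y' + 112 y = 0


All three coefficients share the factor 14; dividing through by 14 gives  x y'' + (1 - x) y' + 8 y = 0.
This matches the Laguerre equation x y'' + (1 - x) y' + n y = 0 with n = 8; the polynomial solution is L_8(x).
With y = sum_k a_k x^k, matching x^k gives (k+1)k a_{k+1} + (k+1) a_{k+1} - k a_k + n a_k = 0, i.e. (k+1)^2 a_{k+1} = (k - n) a_k = (k - 8) a_k. The right side vanishes at k = 8, so the series terminates at degree 8.
Standard normalization L_n(0) = 1 gives a_0 = 1. Work upward with a_{k+1} = (k - 8) a_k / (k+1)^2:
  a_1 = (0 - 8)(1) / 1^2 = -8/1 = -8
  a_2 = (1 - 8)(-8) / 2^2 = 56/4 = 14
  a_3 = (2 - 8)(14) / 3^2 = -84/9 = -28/3
  a_4 = (3 - 8)(-28/3) / 4^2 = (140/3)/16 = 35/12
  a_5 = (4 - 8)(35/12) / 5^2 = (-35/3)/25 = -7/15
  a_6 = (5 - 8)(-7/15) / 6^2 = (7/5)/36 = 7/180
  a_7 = (6 - 8)(7/180) / 7^2 = (-7/90)/49 = -1/630
  a_8 = (7 - 8)(-1/630) / 8^2 = (1/630)/64 = 1/40320
Hence L_8(x) = x^8/40320 - x^7/630 + 7 x^6/180 - 7 x^5/15 + 35 x^4/12 - 28 x^3/3 + 14 x^2 - 8 x + 1.

L_8(x); series = x^8/40320 - x^7/630 + 7 x^6/180 - 7 x^5/15 + 35 x^4/12 - 28 x^3/3 + 14 x^2 - 8 x + 1


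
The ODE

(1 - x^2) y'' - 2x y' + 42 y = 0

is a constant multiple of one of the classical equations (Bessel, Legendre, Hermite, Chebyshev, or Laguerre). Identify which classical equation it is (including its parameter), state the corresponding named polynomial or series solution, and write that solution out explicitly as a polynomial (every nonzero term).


The equation is already in a standard form:  (1 - x^2) y'' - 2x y' + 42 y = 0.
This matches the Legendre equation (1 - x^2) y'' - 2x y' + n(n+1) y = 0 (note the -2x y' term) with n(n+1) = 42, so n = 6; the polynomial solution is P_6(x).
With y = sum_k a_k x^k, matching x^k gives (k+2)(k+1) a_{k+2} = [k(k+1) - n(n+1)] a_k = (k - 6)(k + 7) a_k. The right side vanishes at k = 6, so the series with the parity of 6 terminates at degree 6.
Standard normalization (P_n(1) = 1): leading coefficient (2n)!/(2^n (n!)^2) = 479001600/(64*518400) = 231/16, so a_6 = 231/16. Work downward with a_k = (k+1)(k+2) a_{k+2} / ((k - 6)(k + 7)):
  a_4 = (5)(6)(231/16) / ((4 - 6)(4 + 7)) = (3465/8)/(-22) = -315/16
  a_2 = (3)(4)(-315/16) / ((2 - 6)(2 + 7)) = (-945/4)/(-36) = 105/16
  a_0 = (1)(2)(105/16) / ((0 - 6)(0 + 7)) = (105/8)/(-42) = -5/16
Hence P_6(x) = 231 x^6/16 - 315 x^4/16 + 105 x^2/16 - 5/16.

P_6(x); series = 231 x^6/16 - 315 x^4/16 + 105 x^2/16 - 5/16


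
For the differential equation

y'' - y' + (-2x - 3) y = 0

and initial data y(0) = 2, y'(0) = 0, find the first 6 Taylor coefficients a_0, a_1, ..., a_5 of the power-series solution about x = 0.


Ansatz: y(x) = sum_{n>=0} a_n x^n, so y'(x) = sum_{n>=1} n a_n x^(n-1) and y''(x) = sum_{n>=2} n(n-1) a_n x^(n-2).
Substitute into P(x) y'' + Q(x) y' + R(x) y = 0 with P(x) = 1, Q(x) = -1, R(x) = -2x - 3, and match powers of x.
Initial conditions: a_0 = 2, a_1 = 0.
Setting the coefficient of each power of x to zero and solving order by order (substituting the coefficients already found):
  x^0: 2 a_2 - a_1 - 3 a_0 = 0  ->  2 a_2 = a_1 + 3 a_0 = 6  ->  a_2 = 3
  x^1: 6 a_3 - 2 a_2 - 3 a_1 - 2 a_0 = 0  ->  6 a_3 = 2 a_2 + 3 a_1 + 2 a_0 = 10  ->  a_3 = 5/3
  x^2: 12 a_4 - 3 a_3 - 3 a_2 - 2 a_1 = 0  ->  12 a_4 = 3 a_3 + 3 a_2 + 2 a_1 = 14  ->  a_4 = 7/6
  x^3: 20 a_5 - 4 a_4 - 3 a_3 - 2 a_2 = 0  ->  20 a_5 = 4 a_4 + 3 a_3 + 2 a_2 = 47/3  ->  a_5 = 47/60
Truncated series: y(x) = 2 + 3 x^2 + (5/3) x^3 + (7/6) x^4 + (47/60) x^5 + O(x^6).

a_0 = 2; a_1 = 0; a_2 = 3; a_3 = 5/3; a_4 = 7/6; a_5 = 47/60


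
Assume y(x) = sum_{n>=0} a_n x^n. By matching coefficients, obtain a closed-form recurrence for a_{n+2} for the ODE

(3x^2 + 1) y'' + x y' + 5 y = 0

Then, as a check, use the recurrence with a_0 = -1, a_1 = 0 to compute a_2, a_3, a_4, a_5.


Substitute y = sum_n a_n x^n.
(1 + 3 x^2) y'' contributes (n+2)(n+1) a_{n+2} + 3 n(n-1) a_n at x^n.
x y'(x) contributes n a_n at x^n.
5 y(x) contributes 5 a_n at x^n.
Matching x^n: (n+2)(n+1) a_{n+2} + (3 n(n-1) + n + 5) a_n = 0.
Thus a_{n+2} = (-3 n(n-1) - n - 5) / ((n+1)(n+2)) * a_n.

Check with a_0 = -1, a_1 = 0 (apply the recurrence for n = 0, 1, 2, 3): a_0 = -1, a_1 = 0, a_2 = 5/2, a_3 = 0, a_4 = -65/24, a_5 = 0.

a_(n+2) = (-3 n(n-1) - n - 5) / ((n+1)(n+2)) * a_n; check: a_0 = -1, a_1 = 0, a_2 = 5/2, a_3 = 0, a_4 = -65/24, a_5 = 0


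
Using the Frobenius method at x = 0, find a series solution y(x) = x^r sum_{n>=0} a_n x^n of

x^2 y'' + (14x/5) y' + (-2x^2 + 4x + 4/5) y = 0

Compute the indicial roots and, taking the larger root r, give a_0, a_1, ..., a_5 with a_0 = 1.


Write in Frobenius form y'' + (p(x)/x) y' + (q(x)/x^2) y = 0:
  p(x) = 14/5,  q(x) = -2x^2 + 4x + 4/5.
Indicial equation: r(r-1) + (14/5) r + (4/5) = 0 -> roots r_1 = -4/5, r_2 = -1.
Take r = r_1 = -4/5. Let y(x) = x^r sum_{n>=0} a_n x^n with a_0 = 1.
Substitute y = x^r sum a_n x^n and match x^{r+n}. The recurrence is
  D(n) a_n + 4 a_{n-1} - 2 a_{n-2} = 0,  where D(n) = (r+n)(r+n-1) + (14/5)(r+n) + (4/5).
  a_n = [-4 a_{n-1} + 2 a_{n-2}] / D(n).
Since the indicial polynomial factors as (r - r_1)(r - r_2), D(n) = (r_1 + n - r_1)(r_1 + n - r_2) = n(n + 1/5).
Evaluating step by step (a_0 = 1):
  n = 1: D(1) = 1(1 + 1/5) = 6/5; numerator = -4(1) = -4; a_1 = (-4)/(6/5) = -10/3
  n = 2: D(2) = 2(2 + 1/5) = 22/5; numerator = -4(-10/3) + 2(1) = 46/3; a_2 = (46/3)/(22/5) = 115/33
  n = 3: D(3) = 3(3 + 1/5) = 48/5; numerator = -4(115/33) + 2(-10/3) = -680/33; a_3 = (-680/33)/(48/5) = -425/198
  n = 4: D(4) = 4(4 + 1/5) = 84/5; numerator = -4(-425/198) + 2(115/33) = 140/9; a_4 = (140/9)/(84/5) = 25/27
  n = 5: D(5) = 5(5 + 1/5) = 26; numerator = -4(25/27) + 2(-425/198) = -2375/297; a_5 = (-2375/297)/(26) = -2375/7722

r = -4/5; a_0 = 1; a_1 = -10/3; a_2 = 115/33; a_3 = -425/198; a_4 = 25/27; a_5 = -2375/7722


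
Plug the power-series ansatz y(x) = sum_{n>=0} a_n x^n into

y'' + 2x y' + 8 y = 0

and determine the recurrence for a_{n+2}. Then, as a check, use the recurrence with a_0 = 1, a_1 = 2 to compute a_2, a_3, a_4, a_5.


Substitute y = sum_n a_n x^n.
y''(x) has coefficient (n+2)(n+1) a_{n+2} at x^n;
2 x y'(x) has coefficient 2 n a_n at x^n (shift);
8 y(x) has coefficient 8 a_n at x^n.
Matching x^n: (n+2)(n+1) a_{n+2} + (2n + 8) a_n = 0.
Thus a_{n+2} = (-2n - 8) / ((n+1)(n+2)) * a_n.

Check with a_0 = 1, a_1 = 2 (apply the recurrence for n = 0, 1, 2, 3): a_0 = 1, a_1 = 2, a_2 = -4, a_3 = -10/3, a_4 = 4, a_5 = 7/3.

a_(n+2) = (-2n - 8) / ((n+1)(n+2)) * a_n; check: a_0 = 1, a_1 = 2, a_2 = -4, a_3 = -10/3, a_4 = 4, a_5 = 7/3


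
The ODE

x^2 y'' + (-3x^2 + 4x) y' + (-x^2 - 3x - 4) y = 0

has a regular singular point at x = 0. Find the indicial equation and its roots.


Divide by x^2 to reach normal form y'' + P_1(x) y' + P_2(x) y = 0 with P_1(x) = -3 + 4/x and P_2(x) = -1 - 3/x - 4/x^2.
x = 0 is a singular point because the y'-coefficient -3 + 4/x has a pole at x = 0 and the y-coefficient -1 - 3/x - 4/x^2 has a pole at x = 0.
It is a regular singular point because x P_1(x) = p(x) = 4 - 3x and x^2 P_2(x) = q(x) = -x^2 - 3x - 4 are polynomials, hence analytic at x = 0.
p(0) = 4,  q(0) = -4.
Indicial equation: r(r-1) + p(0) r + q(0) = 0, i.e. r^2 + (p(0) - 1) r + q(0) = 0, i.e. r^2 + 3 r - 4 = 0.
Discriminant: (3)^2 - 4(-4) = 25, so r = (-3 ± 5)/2.
Solving: r_1 = 1, r_2 = -4.

indicial: r^2 + 3 r - 4 = 0; roots r_1 = 1, r_2 = -4


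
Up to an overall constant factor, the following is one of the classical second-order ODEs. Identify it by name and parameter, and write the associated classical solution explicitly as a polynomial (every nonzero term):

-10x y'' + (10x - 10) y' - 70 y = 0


All three coefficients share the factor -10; dividing through by -10 gives  x y'' + (1 - x) y' + 7 y = 0.
This matches the Laguerre equation x y'' + (1 - x) y' + n y = 0 with n = 7; the polynomial solution is L_7(x).
With y = sum_k a_k x^k, matching x^k gives (k+1)k a_{k+1} + (k+1) a_{k+1} - k a_k + n a_k = 0, i.e. (k+1)^2 a_{k+1} = (k - n) a_k = (k - 7) a_k. The right side vanishes at k = 7, so the series terminates at degree 7.
Standard normalization L_n(0) = 1 gives a_0 = 1. Work upward with a_{k+1} = (k - 7) a_k / (k+1)^2:
  a_1 = (0 - 7)(1) / 1^2 = -7/1 = -7
  a_2 = (1 - 7)(-7) / 2^2 = 42/4 = 21/2
  a_3 = (2 - 7)(21/2) / 3^2 = (-105/2)/9 = -35/6
  a_4 = (3 - 7)(-35/6) / 4^2 = (70/3)/16 = 35/24
  a_5 = (4 - 7)(35/24) / 5^2 = (-35/8)/25 = -7/40
  a_6 = (5 - 7)(-7/40) / 6^2 = (7/20)/36 = 7/720
  a_7 = (6 - 7)(7/720) / 7^2 = (-7/720)/49 = -1/5040
Hence L_7(x) = -x^7/5040 + 7 x^6/720 - 7 x^5/40 + 35 x^4/24 - 35 x^3/6 + 21 x^2/2 - 7 x + 1.

L_7(x); series = -x^7/5040 + 7 x^6/720 - 7 x^5/40 + 35 x^4/24 - 35 x^3/6 + 21 x^2/2 - 7 x + 1


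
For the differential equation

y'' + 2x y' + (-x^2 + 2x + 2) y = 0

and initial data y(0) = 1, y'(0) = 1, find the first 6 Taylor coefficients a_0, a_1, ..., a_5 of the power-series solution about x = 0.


Ansatz: y(x) = sum_{n>=0} a_n x^n, so y'(x) = sum_{n>=1} n a_n x^(n-1) and y''(x) = sum_{n>=2} n(n-1) a_n x^(n-2).
Substitute into P(x) y'' + Q(x) y' + R(x) y = 0 with P(x) = 1, Q(x) = 2x, R(x) = -x^2 + 2x + 2, and match powers of x.
Initial conditions: a_0 = 1, a_1 = 1.
Setting the coefficient of each power of x to zero and solving order by order (substituting the coefficients already found):
  x^0: 2 a_2 + 2 a_0 = 0  ->  2 a_2 = -2 a_0 = -2  ->  a_2 = -1
  x^1: 6 a_3 + 4 a_1 + 2 a_0 = 0  ->  6 a_3 = -4 a_1 - 2 a_0 = -6  ->  a_3 = -1
  x^2: 12 a_4 + 6 a_2 + 2 a_1 - a_0 = 0  ->  12 a_4 = -6 a_2 - 2 a_1 + a_0 = 5  ->  a_4 = 5/12
  x^3: 20 a_5 + 8 a_3 + 2 a_2 - a_1 = 0  ->  20 a_5 = -8 a_3 - 2 a_2 + a_1 = 11  ->  a_5 = 11/20
Truncated series: y(x) = 1 + x - x^2 - x^3 + (5/12) x^4 + (11/20) x^5 + O(x^6).

a_0 = 1; a_1 = 1; a_2 = -1; a_3 = -1; a_4 = 5/12; a_5 = 11/20


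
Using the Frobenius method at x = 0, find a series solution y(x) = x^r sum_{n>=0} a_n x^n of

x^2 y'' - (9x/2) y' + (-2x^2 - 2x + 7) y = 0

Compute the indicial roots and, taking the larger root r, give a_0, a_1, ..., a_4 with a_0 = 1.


Write in Frobenius form y'' + (p(x)/x) y' + (q(x)/x^2) y = 0:
  p(x) = -9/2,  q(x) = -2x^2 - 2x + 7.
Indicial equation: r(r-1) + (-9/2) r + (7) = 0 -> roots r_1 = 7/2, r_2 = 2.
Take r = r_1 = 7/2. Let y(x) = x^r sum_{n>=0} a_n x^n with a_0 = 1.
Substitute y = x^r sum a_n x^n and match x^{r+n}. The recurrence is
  D(n) a_n - 2 a_{n-1} - 2 a_{n-2} = 0,  where D(n) = (r+n)(r+n-1) + (-9/2)(r+n) + (7).
  a_n = [2 a_{n-1} + 2 a_{n-2}] / D(n).
Since the indicial polynomial factors as (r - r_1)(r - r_2), D(n) = (r_1 + n - r_1)(r_1 + n - r_2) = n(n + 3/2).
Evaluating step by step (a_0 = 1):
  n = 1: D(1) = 1(1 + 3/2) = 5/2; numerator = 2(1) = 2; a_1 = (2)/(5/2) = 4/5
  n = 2: D(2) = 2(2 + 3/2) = 7; numerator = 2(4/5) + 2(1) = 18/5; a_2 = (18/5)/(7) = 18/35
  n = 3: D(3) = 3(3 + 3/2) = 27/2; numerator = 2(18/35) + 2(4/5) = 92/35; a_3 = (92/35)/(27/2) = 184/945
  n = 4: D(4) = 4(4 + 3/2) = 22; numerator = 2(184/945) + 2(18/35) = 268/189; a_4 = (268/189)/(22) = 134/2079

r = 7/2; a_0 = 1; a_1 = 4/5; a_2 = 18/35; a_3 = 184/945; a_4 = 134/2079


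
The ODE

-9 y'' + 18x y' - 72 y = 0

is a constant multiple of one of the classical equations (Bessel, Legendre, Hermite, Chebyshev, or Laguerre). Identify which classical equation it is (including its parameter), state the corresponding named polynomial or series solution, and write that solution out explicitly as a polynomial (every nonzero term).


All three coefficients share the factor -9; dividing through by -9 gives  y'' - 2x y' + 8 y = 0.
This matches the Hermite equation y'' - 2x y' + 2n y = 0 with 2n = 8, so n = 4; the polynomial solution is H_4(x).
With y = sum_k a_k x^k, matching x^k gives (k+2)(k+1) a_{k+2} = 2(k - n) a_k = 2(k - 4) a_k. The right side vanishes at k = 4, so the series with the parity of 4 terminates at degree 4.
Standard normalization: leading coefficient of H_n is 2^n, so a_4 = 2^4 = 16. Work downward with a_k = (k+1)(k+2) a_{k+2} / (2(k - n)):
  a_2 = (3)(4)(16) / (2(2 - 4)) = 192/(-4) = -48
  a_0 = (1)(2)(-48) / (2(0 - 4)) = -96/(-8) = 12
Hence H_4(x) = 16 x^4 - 48 x^2 + 12.

H_4(x); series = 16 x^4 - 48 x^2 + 12


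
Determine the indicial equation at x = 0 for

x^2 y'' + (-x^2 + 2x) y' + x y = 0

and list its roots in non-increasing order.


Divide by x^2 to reach normal form y'' + P_1(x) y' + P_2(x) y = 0 with P_1(x) = -1 + 2/x and P_2(x) = 1/x.
x = 0 is a singular point because the y'-coefficient -1 + 2/x has a pole at x = 0 and the y-coefficient 1/x has a pole at x = 0.
It is a regular singular point because x P_1(x) = p(x) = 2 - x and x^2 P_2(x) = q(x) = x are polynomials, hence analytic at x = 0.
p(0) = 2,  q(0) = 0.
Indicial equation: r(r-1) + p(0) r + q(0) = 0, i.e. r^2 + (p(0) - 1) r + q(0) = 0, i.e. r^2 + 1 r = 0.
Discriminant: (1)^2 - 4(0) = 1, so r = (-1 ± 1)/2.
Solving: r_1 = 0, r_2 = -1.

indicial: r^2 + 1 r = 0; roots r_1 = 0, r_2 = -1


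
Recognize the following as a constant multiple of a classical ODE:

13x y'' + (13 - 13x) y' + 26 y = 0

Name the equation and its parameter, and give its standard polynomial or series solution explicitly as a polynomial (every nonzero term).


All three coefficients share the factor 13; dividing through by 13 gives  x y'' + (1 - x) y' + 2 y = 0.
This matches the Laguerre equation x y'' + (1 - x) y' + n y = 0 with n = 2; the polynomial solution is L_2(x).
With y = sum_k a_k x^k, matching x^k gives (k+1)k a_{k+1} + (k+1) a_{k+1} - k a_k + n a_k = 0, i.e. (k+1)^2 a_{k+1} = (k - n) a_k = (k - 2) a_k. The right side vanishes at k = 2, so the series terminates at degree 2.
Standard normalization L_n(0) = 1 gives a_0 = 1. Work upward with a_{k+1} = (k - 2) a_k / (k+1)^2:
  a_1 = (0 - 2)(1) / 1^2 = -2/1 = -2
  a_2 = (1 - 2)(-2) / 2^2 = 2/4 = 1/2
Hence L_2(x) = x^2/2 - 2 x + 1.

L_2(x); series = x^2/2 - 2 x + 1


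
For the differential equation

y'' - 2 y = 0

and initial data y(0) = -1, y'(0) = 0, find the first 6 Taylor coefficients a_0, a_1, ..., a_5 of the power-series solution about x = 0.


Ansatz: y(x) = sum_{n>=0} a_n x^n, so y'(x) = sum_{n>=1} n a_n x^(n-1) and y''(x) = sum_{n>=2} n(n-1) a_n x^(n-2).
Substitute into P(x) y'' + Q(x) y' + R(x) y = 0 with P(x) = 1, Q(x) = 0, R(x) = -2, and match powers of x.
Initial conditions: a_0 = -1, a_1 = 0.
Setting the coefficient of each power of x to zero and solving order by order (substituting the coefficients already found):
  x^0: 2 a_2 - 2 a_0 = 0  ->  2 a_2 = 2 a_0 = -2  ->  a_2 = -1
  x^1: 6 a_3 - 2 a_1 = 0  ->  6 a_3 = 2 a_1 = 0  ->  a_3 = 0
  x^2: 12 a_4 - 2 a_2 = 0  ->  12 a_4 = 2 a_2 = -2  ->  a_4 = -1/6
  x^3: 20 a_5 - 2 a_3 = 0  ->  20 a_5 = 2 a_3 = 0  ->  a_5 = 0
Truncated series: y(x) = -1 - x^2 - (1/6) x^4 + O(x^6).

a_0 = -1; a_1 = 0; a_2 = -1; a_3 = 0; a_4 = -1/6; a_5 = 0


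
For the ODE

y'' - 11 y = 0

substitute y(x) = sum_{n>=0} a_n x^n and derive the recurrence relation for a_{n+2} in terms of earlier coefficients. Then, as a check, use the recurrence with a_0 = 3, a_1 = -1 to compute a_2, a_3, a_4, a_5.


Substitute y = sum_n a_n x^n into y'' + (const) y = 0.
y''(x) = sum_{n>=0} (n+2)(n+1) a_{n+2} x^n.
The ODE becomes sum_n [(n+2)(n+1) a_{n+2} - 11 a_n] x^n = 0.
Setting each coefficient to zero gives the recurrence:
  (n+2)(n+1) a_{n+2} - 11 a_n = 0,
  a_{n+2} = 11 / ((n+1)(n+2)) a_n.

Check with a_0 = 3, a_1 = -1 (apply the recurrence for n = 0, 1, 2, 3): a_0 = 3, a_1 = -1, a_2 = 33/2, a_3 = -11/6, a_4 = 121/8, a_5 = -121/120.

a_{n+2} = 11/((n+1)(n+2)) * a_n; check: a_0 = 3, a_1 = -1, a_2 = 33/2, a_3 = -11/6, a_4 = 121/8, a_5 = -121/120
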